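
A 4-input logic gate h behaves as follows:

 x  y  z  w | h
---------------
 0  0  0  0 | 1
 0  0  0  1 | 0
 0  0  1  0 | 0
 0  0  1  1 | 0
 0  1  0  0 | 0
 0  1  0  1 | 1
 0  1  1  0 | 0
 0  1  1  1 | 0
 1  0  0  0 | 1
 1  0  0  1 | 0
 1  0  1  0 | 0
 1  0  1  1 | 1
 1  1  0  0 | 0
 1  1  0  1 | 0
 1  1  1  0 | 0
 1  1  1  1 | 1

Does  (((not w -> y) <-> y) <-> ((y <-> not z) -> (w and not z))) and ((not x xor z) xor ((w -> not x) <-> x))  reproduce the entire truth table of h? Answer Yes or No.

Yes

Evaluate (((not w -> y) <-> y) <-> ((y <-> not z) -> (w and not z))) and ((not x xor z) xor ((w -> not x) <-> x)) on each row and compare to h:
  x=0, y=0, z=0, w=0: formula gives 1, h = 1 ✓
  x=0, y=0, z=0, w=1: formula gives 0, h = 0 ✓
  x=0, y=0, z=1, w=0: formula gives 0, h = 0 ✓
  x=0, y=0, z=1, w=1: formula gives 0, h = 0 ✓
  …and likewise for the remaining 12 rows.
No disagreement on any input; they are logically equivalent.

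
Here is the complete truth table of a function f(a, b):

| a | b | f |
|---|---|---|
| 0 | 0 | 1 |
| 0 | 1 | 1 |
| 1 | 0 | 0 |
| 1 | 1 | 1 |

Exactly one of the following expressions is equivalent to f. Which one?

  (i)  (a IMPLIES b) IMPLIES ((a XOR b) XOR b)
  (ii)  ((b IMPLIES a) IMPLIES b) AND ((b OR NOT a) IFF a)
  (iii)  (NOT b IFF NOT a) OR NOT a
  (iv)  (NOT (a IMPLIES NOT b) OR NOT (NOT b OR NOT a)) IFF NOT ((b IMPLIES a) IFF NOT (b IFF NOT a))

iii

(i) fails at (0,0): the formula yields 0, f is 1.
(ii) fails at (0,0): the formula yields 0, f is 1.
(iv) fails at (1,1): the formula yields 0, f is 1.
That leaves (iii). Evaluating it on every row reproduces the table of f exactly.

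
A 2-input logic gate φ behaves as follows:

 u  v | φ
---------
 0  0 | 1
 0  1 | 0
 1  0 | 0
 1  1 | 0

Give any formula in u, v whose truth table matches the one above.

The output is 1 only when every input is 0 — NOR of all inputs.

φ(u, v) = not (u or v)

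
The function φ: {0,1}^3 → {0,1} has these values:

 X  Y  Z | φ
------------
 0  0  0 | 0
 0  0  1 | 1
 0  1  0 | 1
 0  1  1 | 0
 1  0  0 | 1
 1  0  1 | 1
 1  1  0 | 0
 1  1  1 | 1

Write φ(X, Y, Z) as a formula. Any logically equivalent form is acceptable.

φ(X, Y, Z) = not ((((not X and not Y) and not Z) or ((not X and Y) and Z)) or ((X and Y) and not Z))

φ is 0 on only 3 rows — (0,0,0), (0,1,1), (1,1,0). Writing each as a minterm (¬X·¬Y·¬Z, ¬X·Y·Z, X·Y·¬Z) and OR-ing them characterizes exactly where φ=0, so φ is the negation of that disjunction.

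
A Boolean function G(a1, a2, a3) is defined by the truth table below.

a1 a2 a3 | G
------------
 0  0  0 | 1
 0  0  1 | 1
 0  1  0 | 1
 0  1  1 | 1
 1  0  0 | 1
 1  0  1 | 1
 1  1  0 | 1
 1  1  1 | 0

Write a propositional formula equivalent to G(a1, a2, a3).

G(a1, a2, a3) = NOT ((a1 AND a2) AND a3)

Only row (1,1,1) gives 0. So G is 1 everywhere except there — the complement of the minterm a1·a2·a3.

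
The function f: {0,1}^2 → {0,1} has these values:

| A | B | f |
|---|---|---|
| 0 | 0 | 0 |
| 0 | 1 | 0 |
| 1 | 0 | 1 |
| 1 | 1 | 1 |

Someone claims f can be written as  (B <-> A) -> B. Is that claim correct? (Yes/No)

No

Evaluate (B <-> A) -> B on each row and compare to f:
  A=0, B=0: formula gives 0, f = 0 ✓
  A=0, B=1: formula gives 1, but f = 0 ✗
Since they disagree at (0,1), the expression is not a correct formula for f.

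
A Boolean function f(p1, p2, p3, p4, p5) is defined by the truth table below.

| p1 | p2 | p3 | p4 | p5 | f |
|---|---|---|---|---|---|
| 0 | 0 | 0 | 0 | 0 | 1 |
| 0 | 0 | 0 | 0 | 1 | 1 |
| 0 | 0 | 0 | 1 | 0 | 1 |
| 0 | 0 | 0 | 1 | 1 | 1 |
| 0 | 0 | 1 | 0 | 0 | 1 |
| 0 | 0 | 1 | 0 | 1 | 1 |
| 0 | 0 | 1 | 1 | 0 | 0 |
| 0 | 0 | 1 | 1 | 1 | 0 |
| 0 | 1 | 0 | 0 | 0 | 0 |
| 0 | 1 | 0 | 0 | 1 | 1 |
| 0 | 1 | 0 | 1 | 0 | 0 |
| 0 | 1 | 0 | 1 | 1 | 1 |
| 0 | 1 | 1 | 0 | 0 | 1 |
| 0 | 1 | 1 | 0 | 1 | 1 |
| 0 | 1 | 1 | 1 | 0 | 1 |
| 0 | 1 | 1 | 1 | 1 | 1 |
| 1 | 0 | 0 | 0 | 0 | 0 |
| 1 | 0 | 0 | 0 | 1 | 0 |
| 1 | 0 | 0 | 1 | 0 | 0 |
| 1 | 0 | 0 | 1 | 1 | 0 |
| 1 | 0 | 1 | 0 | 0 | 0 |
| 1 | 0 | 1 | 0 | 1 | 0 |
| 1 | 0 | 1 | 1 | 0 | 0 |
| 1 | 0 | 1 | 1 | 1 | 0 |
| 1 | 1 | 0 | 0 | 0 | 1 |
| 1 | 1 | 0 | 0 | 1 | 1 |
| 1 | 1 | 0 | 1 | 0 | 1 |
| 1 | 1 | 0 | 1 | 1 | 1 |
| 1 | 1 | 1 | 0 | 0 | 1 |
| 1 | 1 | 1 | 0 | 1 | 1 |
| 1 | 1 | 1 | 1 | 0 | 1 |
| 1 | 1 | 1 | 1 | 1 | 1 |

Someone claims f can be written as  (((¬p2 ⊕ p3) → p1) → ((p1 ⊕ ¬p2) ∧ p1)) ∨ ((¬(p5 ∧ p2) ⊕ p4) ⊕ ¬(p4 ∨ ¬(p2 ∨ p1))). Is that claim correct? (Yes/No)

Evaluate (((¬p2 ⊕ p3) → p1) → ((p1 ⊕ ¬p2) ∧ p1)) ∨ ((¬(p5 ∧ p2) ⊕ p4) ⊕ ¬(p4 ∨ ¬(p2 ∨ p1))) on each row and compare to f:
  p1=0, p2=0, p3=0, p4=0, p5=0: formula gives 1, f = 1 ✓
  p1=0, p2=0, p3=0, p4=0, p5=1: formula gives 1, f = 1 ✓
  p1=0, p2=0, p3=0, p4=1, p5=0: formula gives 1, f = 1 ✓
  p1=0, p2=0, p3=0, p4=1, p5=1: formula gives 1, f = 1 ✓
  …and likewise for the remaining 28 rows.
All 32 rows match — the expression computes f exactly.

Yes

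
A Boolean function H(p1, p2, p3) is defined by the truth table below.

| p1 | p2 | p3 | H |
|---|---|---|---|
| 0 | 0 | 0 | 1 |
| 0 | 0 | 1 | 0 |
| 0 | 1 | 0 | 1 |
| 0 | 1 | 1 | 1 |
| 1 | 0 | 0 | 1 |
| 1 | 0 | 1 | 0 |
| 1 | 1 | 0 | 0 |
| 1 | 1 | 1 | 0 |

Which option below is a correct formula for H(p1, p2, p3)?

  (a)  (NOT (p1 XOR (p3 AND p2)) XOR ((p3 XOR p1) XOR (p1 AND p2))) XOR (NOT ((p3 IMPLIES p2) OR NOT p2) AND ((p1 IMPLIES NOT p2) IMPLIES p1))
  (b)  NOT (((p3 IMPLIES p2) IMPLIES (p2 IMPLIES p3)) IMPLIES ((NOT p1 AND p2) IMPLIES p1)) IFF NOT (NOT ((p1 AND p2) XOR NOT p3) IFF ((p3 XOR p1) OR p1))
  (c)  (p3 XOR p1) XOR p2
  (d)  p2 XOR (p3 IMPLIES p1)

a

(b): at (0,0,1) it gives 1, but H = 0 — eliminated.
(c): at (0,0,0) it gives 0, but H = 1 — eliminated.
(d): at (0,1,0) it gives 0, but H = 1 — eliminated.
(a) is the remaining candidate, and it agrees with H on all 8 inputs.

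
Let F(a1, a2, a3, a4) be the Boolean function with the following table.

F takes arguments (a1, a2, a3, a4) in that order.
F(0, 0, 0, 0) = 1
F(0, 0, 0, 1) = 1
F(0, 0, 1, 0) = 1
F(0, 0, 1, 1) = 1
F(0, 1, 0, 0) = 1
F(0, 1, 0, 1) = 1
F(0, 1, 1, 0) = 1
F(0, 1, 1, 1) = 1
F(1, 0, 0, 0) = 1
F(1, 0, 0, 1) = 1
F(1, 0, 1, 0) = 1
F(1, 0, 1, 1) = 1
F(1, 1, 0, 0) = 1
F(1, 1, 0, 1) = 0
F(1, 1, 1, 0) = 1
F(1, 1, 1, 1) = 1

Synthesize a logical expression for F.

F is 0 on exactly one input, (1,1,0,1), whose minterm is a1·a2·¬a3·a4. So F is the negation of that single conjunction.

F(a1, a2, a3, a4) = ~(((a1 & a2) & ~a3) & a4)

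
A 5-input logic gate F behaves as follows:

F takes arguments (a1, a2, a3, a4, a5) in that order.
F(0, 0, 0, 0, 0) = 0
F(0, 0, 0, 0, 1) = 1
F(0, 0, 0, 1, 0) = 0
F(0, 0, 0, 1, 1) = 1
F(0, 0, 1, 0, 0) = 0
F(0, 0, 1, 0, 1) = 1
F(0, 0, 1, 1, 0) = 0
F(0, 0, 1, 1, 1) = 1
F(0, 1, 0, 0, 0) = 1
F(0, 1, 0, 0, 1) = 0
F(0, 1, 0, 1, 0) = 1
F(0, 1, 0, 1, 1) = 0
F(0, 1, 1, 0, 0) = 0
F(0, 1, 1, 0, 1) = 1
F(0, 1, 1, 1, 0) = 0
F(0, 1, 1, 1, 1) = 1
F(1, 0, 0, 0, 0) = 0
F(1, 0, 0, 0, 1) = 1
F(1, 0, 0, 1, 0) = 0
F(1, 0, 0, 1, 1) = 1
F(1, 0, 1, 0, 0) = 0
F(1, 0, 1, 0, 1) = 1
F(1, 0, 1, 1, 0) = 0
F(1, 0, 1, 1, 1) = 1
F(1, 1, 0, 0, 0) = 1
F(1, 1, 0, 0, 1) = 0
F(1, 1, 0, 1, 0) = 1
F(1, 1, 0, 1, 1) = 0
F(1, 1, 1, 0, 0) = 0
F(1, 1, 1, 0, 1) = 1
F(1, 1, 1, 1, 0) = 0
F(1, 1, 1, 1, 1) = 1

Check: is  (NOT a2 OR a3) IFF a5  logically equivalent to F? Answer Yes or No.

Evaluate (NOT a2 OR a3) IFF a5 on each row and compare to F:
  a1=0, a2=0, a3=0, a4=0, a5=0: formula gives 0, F = 0 ✓
  a1=0, a2=0, a3=0, a4=0, a5=1: formula gives 1, F = 1 ✓
  a1=0, a2=0, a3=0, a4=1, a5=0: formula gives 0, F = 0 ✓
  a1=0, a2=0, a3=0, a4=1, a5=1: formula gives 1, F = 1 ✓
  … (the remaining 28 rows also agree.)
All 32 rows match — the expression computes F exactly.

Yes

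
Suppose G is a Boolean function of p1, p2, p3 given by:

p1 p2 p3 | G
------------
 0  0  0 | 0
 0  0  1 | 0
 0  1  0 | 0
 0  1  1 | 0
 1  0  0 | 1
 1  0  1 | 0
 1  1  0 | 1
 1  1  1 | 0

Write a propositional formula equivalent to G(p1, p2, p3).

G(p1, p2, p3) = ((p1 AND NOT p2) AND NOT p3) OR ((p1 AND p2) AND NOT p3)

The 1-rows are (1,0,0), (1,1,0). Each contributes one minterm — p1·¬p2·¬p3; p1·p2·¬p3 — and their disjunction is a sum-of-products form of G.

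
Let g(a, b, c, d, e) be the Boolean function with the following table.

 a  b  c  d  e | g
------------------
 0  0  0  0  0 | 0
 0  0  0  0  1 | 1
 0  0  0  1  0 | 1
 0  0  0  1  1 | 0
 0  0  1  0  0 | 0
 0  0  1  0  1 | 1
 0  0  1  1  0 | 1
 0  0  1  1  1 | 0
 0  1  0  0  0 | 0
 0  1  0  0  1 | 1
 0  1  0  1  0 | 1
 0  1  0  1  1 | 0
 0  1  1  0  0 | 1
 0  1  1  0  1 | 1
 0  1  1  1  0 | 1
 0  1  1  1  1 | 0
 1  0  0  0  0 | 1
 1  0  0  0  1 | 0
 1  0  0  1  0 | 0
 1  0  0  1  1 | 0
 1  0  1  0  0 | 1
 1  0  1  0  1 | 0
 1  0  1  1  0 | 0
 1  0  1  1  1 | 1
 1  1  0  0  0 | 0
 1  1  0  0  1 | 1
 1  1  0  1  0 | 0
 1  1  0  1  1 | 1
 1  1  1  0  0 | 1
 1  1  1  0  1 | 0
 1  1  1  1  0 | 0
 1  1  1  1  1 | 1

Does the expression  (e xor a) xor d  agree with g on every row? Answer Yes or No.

Check the formula against g row by row:
  a=0, b=0, c=0, d=0, e=0: formula gives 0, g = 0 ✓
  a=0, b=0, c=0, d=0, e=1: formula gives 1, g = 1 ✓
  a=0, b=0, c=0, d=1, e=0: formula gives 1, g = 1 ✓
  a=0, b=0, c=0, d=1, e=1: formula gives 0, g = 0 ✓
  …
  a=0, b=1, c=1, d=0, e=0: formula gives 0, but g = 1 ✗
A single disagreement suffices: at (0,1,1,0,0) they differ, so the formula does not compute g.

No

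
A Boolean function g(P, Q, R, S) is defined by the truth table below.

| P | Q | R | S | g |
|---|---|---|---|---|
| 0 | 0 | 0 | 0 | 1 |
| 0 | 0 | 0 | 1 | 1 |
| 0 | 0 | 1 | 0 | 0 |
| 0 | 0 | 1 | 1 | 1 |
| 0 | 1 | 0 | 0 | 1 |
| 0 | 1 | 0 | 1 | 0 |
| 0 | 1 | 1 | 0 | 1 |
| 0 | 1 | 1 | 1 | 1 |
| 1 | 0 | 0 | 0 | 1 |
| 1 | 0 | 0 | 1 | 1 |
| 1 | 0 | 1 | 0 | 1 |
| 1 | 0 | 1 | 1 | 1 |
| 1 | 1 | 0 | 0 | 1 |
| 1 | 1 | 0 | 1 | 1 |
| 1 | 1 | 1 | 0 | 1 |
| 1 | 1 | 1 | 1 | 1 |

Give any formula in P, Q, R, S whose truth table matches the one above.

There are just 2 zero rows: (0,0,1,0), (0,1,0,1). Their minterms are ¬P·¬Q·R·¬S, ¬P·Q·¬R·S; the OR of those covers precisely the 0-outputs, and negating it yields g.

g(P, Q, R, S) = NOT ((((NOT P AND NOT Q) AND R) AND NOT S) OR (((NOT P AND Q) AND NOT R) AND S))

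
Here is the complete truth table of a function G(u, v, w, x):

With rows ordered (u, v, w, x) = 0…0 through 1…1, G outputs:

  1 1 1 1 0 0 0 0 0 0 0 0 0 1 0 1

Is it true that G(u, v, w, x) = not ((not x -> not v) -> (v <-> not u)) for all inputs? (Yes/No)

Check the formula against G row by row:
  u=0, v=0, w=0, x=0: formula gives 1, G = 1 ✓
  u=0, v=0, w=0, x=1: formula gives 1, G = 1 ✓
  u=0, v=0, w=1, x=0: formula gives 1, G = 1 ✓
  u=0, v=0, w=1, x=1: formula gives 1, G = 1 ✓
  …and likewise for the remaining 12 rows.
Every row agrees, so the formula is equivalent.

Yes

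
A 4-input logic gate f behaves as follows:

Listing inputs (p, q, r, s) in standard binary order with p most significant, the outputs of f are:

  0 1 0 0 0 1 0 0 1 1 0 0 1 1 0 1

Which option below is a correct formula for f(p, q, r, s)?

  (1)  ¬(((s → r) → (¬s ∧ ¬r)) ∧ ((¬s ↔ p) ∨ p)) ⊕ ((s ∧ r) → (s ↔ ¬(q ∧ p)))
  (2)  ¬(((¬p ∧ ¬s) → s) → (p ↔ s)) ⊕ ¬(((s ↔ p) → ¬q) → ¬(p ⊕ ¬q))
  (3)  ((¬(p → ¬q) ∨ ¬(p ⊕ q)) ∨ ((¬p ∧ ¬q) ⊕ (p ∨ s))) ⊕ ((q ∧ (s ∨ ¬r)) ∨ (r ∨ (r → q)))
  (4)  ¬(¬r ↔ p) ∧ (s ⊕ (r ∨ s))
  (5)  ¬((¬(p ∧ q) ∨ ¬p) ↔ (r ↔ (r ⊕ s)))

1

(2) disagrees with f on (0,0,0,0) (formula → 1, table → 0); rule it out.
(3) disagrees with f on (0,0,0,1) (formula → 0, table → 1); rule it out.
(4) disagrees with f on (0,0,0,1) (formula → 0, table → 1); rule it out.
(5) disagrees with f on (0,0,1,1) (formula → 1, table → 0); rule it out.
That leaves (1). Evaluating it on every row reproduces the table of f exactly.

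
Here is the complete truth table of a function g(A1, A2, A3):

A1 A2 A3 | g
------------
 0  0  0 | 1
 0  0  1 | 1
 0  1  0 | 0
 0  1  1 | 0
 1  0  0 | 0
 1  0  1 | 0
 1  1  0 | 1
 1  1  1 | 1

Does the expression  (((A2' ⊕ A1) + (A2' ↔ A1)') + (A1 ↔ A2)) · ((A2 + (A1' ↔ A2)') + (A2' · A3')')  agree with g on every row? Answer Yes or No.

Yes

Check the formula against g row by row:
  A1=0, A2=0, A3=0: formula gives 1, g = 1 ✓
  A1=0, A2=0, A3=1: formula gives 1, g = 1 ✓
  A1=0, A2=1, A3=0: formula gives 0, g = 0 ✓
  A1=0, A2=1, A3=1: formula gives 0, g = 0 ✓
  A1=1, A2=0, A3=0: formula gives 0, g = 0 ✓
  …and likewise for the remaining 3 rows.
Every row agrees, so the formula is equivalent.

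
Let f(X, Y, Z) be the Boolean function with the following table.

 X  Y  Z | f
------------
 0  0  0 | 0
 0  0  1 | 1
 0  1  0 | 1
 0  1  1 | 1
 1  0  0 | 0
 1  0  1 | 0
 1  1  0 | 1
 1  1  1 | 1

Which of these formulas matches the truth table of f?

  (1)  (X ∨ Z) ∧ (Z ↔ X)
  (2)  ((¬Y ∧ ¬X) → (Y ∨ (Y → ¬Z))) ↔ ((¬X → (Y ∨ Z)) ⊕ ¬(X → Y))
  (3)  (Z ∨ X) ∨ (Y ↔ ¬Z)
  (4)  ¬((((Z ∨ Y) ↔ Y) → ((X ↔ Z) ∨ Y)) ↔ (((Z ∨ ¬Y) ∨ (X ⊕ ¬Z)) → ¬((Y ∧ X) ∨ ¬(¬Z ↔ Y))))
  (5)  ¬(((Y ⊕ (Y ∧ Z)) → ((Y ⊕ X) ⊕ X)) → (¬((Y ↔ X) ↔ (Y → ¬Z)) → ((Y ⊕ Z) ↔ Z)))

(1): at (0,0,1) it gives 0, but f = 1 — eliminated.
(3): at (1,0,0) it gives 1, but f = 0 — eliminated.
(4): at (0,0,0) it gives 1, but f = 0 — eliminated.
(5): at (0,0,1) it gives 0, but f = 1 — eliminated.
(2) is the remaining candidate, and it agrees with f on all 8 inputs.

2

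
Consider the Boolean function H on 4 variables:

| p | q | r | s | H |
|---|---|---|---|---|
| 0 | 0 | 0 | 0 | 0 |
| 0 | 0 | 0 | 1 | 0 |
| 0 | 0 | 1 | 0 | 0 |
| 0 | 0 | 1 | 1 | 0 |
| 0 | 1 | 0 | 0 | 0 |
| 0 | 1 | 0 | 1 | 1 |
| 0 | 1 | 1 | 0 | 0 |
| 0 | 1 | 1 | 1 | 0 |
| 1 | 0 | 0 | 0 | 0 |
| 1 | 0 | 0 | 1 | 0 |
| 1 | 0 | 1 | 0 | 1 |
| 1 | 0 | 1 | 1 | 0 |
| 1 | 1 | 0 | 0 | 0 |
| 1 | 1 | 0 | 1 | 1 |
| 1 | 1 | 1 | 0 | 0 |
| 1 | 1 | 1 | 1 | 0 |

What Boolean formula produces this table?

Collect the rows where H=1 — (0,1,0,1), (1,0,1,0), (1,1,0,1) — and write one minterm per row: ¬p·q·¬r·s, p·¬q·r·¬s, p·q·¬r·s. Their union (logical OR) reproduces the table exactly.

H(p, q, r, s) = ((((not p and q) and not r) and s) or (((p and not q) and r) and not s)) or (((p and q) and not r) and s)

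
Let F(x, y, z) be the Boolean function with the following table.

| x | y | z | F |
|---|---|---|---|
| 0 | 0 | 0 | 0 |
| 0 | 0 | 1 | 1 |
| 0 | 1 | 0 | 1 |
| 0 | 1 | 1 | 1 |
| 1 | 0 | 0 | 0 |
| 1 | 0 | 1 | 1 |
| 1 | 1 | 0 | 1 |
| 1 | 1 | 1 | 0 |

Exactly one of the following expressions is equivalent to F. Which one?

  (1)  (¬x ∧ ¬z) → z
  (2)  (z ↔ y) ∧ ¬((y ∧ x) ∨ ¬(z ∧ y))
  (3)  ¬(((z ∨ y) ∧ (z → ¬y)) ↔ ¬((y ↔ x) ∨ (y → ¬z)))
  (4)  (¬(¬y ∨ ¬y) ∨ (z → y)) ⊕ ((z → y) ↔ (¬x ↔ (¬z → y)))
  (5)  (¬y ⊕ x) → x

3

(1): at (0,1,0) it gives 0, but F = 1 — eliminated.
(2): at (0,0,1) it gives 0, but F = 1 — eliminated.
(4): at (0,0,0) it gives 1, but F = 0 — eliminated.
(5): at (0,0,1) it gives 0, but F = 1 — eliminated.
(3) is the remaining candidate, and it agrees with F on all 8 inputs.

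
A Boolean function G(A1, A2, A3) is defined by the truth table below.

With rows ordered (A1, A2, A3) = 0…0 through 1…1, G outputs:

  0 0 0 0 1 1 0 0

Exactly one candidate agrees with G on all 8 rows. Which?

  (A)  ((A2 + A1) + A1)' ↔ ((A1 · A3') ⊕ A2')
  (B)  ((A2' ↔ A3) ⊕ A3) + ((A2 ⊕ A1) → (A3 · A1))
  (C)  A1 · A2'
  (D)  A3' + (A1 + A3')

C

(A) disagrees with G on (0,0,0) (formula → 1, table → 0); rule it out.
(B) disagrees with G on (0,0,0) (formula → 1, table → 0); rule it out.
(D) disagrees with G on (0,0,0) (formula → 1, table → 0); rule it out.
(C) is the remaining candidate, and it agrees with G on all 8 inputs.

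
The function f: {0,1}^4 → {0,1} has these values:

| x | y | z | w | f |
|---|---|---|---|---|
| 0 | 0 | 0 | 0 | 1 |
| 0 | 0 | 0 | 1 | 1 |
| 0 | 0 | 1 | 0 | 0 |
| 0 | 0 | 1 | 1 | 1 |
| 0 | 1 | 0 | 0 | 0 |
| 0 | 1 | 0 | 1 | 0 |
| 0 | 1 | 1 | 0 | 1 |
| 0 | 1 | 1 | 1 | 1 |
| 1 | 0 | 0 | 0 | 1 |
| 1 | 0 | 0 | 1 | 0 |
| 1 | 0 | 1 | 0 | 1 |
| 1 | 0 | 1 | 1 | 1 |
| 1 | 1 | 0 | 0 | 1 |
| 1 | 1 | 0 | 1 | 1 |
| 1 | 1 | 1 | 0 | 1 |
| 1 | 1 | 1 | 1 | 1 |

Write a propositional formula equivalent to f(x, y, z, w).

f is 0 on only 4 rows — (0,0,1,0), (0,1,0,0), (0,1,0,1), (1,0,0,1). Writing each as a minterm (¬x·¬y·z·¬w, ¬x·y·¬z·¬w, ¬x·y·¬z·w, x·¬y·¬z·w) and OR-ing them characterizes exactly where f=0, so f is the negation of that disjunction.

f(x, y, z, w) = not ((((((not x and not y) and z) and not w) or (((not x and y) and not z) and not w)) or (((not x and y) and not z) and w)) or (((x and not y) and not z) and w))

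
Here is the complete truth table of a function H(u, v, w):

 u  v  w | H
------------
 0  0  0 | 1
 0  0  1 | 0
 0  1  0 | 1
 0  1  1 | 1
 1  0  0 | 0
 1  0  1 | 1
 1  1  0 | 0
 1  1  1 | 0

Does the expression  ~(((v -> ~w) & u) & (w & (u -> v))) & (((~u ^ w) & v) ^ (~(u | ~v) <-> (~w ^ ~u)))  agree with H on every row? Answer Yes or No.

Evaluate ~(((v -> ~w) & u) & (w & (u -> v))) & (((~u ^ w) & v) ^ (~(u | ~v) <-> (~w ^ ~u))) on each row and compare to H:
  u=0, v=0, w=0: formula gives 1, H = 1 ✓
  u=0, v=0, w=1: formula gives 0, H = 0 ✓
  u=0, v=1, w=0: formula gives 1, H = 1 ✓
  u=0, v=1, w=1: formula gives 1, H = 1 ✓
  u=1, v=0, w=0: formula gives 0, H = 0 ✓
  … (the remaining 3 rows also agree.)
Every row agrees, so the formula is equivalent.

Yes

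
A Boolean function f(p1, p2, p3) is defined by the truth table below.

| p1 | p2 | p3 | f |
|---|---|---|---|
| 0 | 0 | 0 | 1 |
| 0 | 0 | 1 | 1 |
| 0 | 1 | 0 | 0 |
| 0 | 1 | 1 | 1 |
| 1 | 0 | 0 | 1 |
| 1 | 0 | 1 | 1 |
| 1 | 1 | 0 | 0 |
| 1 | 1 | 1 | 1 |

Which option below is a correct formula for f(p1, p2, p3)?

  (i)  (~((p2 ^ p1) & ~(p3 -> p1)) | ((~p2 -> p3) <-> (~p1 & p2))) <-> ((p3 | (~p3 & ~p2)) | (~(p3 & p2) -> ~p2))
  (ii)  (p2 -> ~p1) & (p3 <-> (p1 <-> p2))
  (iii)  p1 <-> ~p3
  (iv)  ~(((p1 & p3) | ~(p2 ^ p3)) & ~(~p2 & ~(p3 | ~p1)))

(ii): at (0,0,0) it gives 0, but f = 1 — eliminated.
(iii): at (0,0,0) it gives 0, but f = 1 — eliminated.
(iv): at (0,0,0) it gives 0, but f = 1 — eliminated.
That leaves (i). Evaluating it on every row reproduces the table of f exactly.

i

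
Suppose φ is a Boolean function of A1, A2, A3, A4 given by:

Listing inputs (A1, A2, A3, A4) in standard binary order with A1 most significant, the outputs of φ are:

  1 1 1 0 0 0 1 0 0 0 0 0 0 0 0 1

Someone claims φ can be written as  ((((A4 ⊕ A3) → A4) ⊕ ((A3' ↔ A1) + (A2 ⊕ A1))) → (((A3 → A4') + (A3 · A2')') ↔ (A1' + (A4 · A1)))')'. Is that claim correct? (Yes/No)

Test each input against both φ and the formula:
  A1=0, A2=0, A3=0, A4=0: formula gives 1, φ = 1 ✓
  A1=0, A2=0, A3=0, A4=1: formula gives 1, φ = 1 ✓
  A1=0, A2=0, A3=1, A4=0: formula gives 1, φ = 1 ✓
  A1=0, A2=0, A3=1, A4=1: formula gives 0, φ = 0 ✓
  … (the remaining 12 rows also agree.)
All 16 rows match — the expression computes φ exactly.

Yes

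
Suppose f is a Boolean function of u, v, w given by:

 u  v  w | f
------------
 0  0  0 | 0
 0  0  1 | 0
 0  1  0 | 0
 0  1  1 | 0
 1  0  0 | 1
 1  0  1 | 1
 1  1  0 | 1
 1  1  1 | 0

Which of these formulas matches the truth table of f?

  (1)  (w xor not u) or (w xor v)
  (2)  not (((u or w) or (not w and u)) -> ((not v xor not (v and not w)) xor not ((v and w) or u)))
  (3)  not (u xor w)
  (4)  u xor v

2

(1): at (0,0,0) it gives 1, but f = 0 — eliminated.
(3): at (0,0,0) it gives 1, but f = 0 — eliminated.
(4): at (0,1,0) it gives 1, but f = 0 — eliminated.
(2) is the remaining candidate, and it agrees with f on all 8 inputs.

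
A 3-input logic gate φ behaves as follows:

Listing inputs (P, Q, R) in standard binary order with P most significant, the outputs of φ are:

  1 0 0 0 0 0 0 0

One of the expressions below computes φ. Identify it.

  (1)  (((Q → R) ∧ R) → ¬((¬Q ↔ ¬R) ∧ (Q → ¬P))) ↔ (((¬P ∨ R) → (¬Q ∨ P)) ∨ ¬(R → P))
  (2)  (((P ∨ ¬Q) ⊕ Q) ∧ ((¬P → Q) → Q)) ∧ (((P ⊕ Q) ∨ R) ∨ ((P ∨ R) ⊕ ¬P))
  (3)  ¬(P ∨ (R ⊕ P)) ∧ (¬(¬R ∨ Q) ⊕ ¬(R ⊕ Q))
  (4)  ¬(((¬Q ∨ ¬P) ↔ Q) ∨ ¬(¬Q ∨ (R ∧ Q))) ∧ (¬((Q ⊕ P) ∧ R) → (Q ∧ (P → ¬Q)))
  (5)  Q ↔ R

3

(1) fails at (0,0,1): the formula yields 1, φ is 0.
(2) fails at (0,0,1): the formula yields 1, φ is 0.
(4) fails at (0,0,0): the formula yields 0, φ is 1.
(5) fails at (0,1,1): the formula yields 1, φ is 0.
Only (3) survives; checking it on all 8 rows confirms it matches φ.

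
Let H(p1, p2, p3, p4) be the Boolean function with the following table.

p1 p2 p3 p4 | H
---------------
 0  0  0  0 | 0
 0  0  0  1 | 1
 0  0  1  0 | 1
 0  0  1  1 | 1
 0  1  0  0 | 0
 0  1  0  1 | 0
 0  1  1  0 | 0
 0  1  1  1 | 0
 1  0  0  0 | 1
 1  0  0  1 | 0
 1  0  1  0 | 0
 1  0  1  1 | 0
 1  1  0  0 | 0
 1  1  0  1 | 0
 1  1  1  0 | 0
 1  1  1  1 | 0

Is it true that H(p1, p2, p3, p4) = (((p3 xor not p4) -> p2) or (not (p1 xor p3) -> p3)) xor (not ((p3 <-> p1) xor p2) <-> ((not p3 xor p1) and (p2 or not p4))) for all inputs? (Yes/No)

Test each input against both H and the formula:
  p1=0, p2=0, p3=0, p4=0: formula gives 0, H = 0 ✓
  p1=0, p2=0, p3=0, p4=1: formula gives 0, but H = 1 ✗
Since they disagree at (0,0,0,1), the expression is not a correct formula for H.

No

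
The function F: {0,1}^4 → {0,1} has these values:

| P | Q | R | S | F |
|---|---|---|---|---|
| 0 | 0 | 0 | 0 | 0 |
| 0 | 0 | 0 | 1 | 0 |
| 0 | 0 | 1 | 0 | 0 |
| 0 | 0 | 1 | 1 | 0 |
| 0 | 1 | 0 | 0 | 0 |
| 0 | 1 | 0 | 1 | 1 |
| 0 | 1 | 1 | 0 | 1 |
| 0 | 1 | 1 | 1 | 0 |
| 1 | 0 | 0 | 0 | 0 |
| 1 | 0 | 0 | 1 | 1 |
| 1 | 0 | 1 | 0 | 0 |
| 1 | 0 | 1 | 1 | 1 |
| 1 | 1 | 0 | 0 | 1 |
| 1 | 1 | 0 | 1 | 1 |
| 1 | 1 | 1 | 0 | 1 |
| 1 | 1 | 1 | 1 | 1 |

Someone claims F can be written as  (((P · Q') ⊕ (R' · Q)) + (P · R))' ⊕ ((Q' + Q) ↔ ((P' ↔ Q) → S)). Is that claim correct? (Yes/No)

Yes

Evaluate (((P · Q') ⊕ (R' · Q)) + (P · R))' ⊕ ((Q' + Q) ↔ ((P' ↔ Q) → S)) on each row and compare to F:
  P=0, Q=0, R=0, S=0: formula gives 0, F = 0 ✓
  P=0, Q=0, R=0, S=1: formula gives 0, F = 0 ✓
  P=0, Q=0, R=1, S=0: formula gives 0, F = 0 ✓
  P=0, Q=0, R=1, S=1: formula gives 0, F = 0 ✓
  …and likewise for the remaining 12 rows.
All 16 rows match — the expression computes F exactly.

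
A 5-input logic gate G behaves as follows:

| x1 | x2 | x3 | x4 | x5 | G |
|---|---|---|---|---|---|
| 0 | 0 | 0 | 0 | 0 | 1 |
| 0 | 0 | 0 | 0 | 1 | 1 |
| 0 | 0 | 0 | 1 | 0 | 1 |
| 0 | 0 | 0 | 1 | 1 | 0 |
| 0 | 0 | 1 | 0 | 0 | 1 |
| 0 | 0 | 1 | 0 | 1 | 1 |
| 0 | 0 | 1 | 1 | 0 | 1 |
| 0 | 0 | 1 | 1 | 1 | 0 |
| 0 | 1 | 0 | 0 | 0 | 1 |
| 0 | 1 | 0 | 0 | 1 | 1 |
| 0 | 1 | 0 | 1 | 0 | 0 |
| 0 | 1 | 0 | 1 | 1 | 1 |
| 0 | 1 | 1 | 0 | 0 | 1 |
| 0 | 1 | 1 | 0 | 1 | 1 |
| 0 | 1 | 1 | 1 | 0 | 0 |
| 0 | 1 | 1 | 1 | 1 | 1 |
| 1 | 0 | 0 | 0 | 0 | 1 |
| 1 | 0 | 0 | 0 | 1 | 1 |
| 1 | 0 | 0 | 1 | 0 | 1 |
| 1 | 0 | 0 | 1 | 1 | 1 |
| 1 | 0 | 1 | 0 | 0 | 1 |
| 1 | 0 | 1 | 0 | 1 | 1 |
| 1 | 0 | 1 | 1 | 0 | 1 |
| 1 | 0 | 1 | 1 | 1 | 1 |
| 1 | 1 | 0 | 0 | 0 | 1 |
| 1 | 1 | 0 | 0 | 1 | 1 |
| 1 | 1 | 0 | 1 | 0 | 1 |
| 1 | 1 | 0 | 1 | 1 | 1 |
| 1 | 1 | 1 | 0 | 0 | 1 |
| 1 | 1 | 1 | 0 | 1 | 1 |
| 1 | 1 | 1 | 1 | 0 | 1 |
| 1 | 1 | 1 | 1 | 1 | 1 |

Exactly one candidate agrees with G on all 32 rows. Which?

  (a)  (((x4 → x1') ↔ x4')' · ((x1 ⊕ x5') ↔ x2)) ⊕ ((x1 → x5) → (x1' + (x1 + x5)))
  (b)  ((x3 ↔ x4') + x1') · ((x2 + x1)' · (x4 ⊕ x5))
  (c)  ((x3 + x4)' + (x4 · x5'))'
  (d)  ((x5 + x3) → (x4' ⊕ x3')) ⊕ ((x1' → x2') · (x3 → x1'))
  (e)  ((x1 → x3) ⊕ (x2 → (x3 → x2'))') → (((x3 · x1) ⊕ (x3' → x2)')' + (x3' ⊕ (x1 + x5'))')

a

(b) fails at (0,0,0,0,0): the formula yields 0, G is 1.
(c) fails at (0,0,0,0,0): the formula yields 0, G is 1.
(d) fails at (0,0,0,0,0): the formula yields 0, G is 1.
(e) fails at (0,0,0,0,1): the formula yields 0, G is 1.
(a) is the remaining candidate, and it agrees with G on all 32 inputs.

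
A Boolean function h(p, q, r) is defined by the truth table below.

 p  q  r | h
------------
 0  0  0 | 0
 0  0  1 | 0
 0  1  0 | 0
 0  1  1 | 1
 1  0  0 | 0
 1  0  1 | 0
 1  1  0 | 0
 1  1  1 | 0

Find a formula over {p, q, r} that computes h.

h(p, q, r) = (¬p ∧ q) ∧ r

h is 1 on exactly one input, (0,1,1), whose minterm is ¬p·q·r. So h is just that conjunction.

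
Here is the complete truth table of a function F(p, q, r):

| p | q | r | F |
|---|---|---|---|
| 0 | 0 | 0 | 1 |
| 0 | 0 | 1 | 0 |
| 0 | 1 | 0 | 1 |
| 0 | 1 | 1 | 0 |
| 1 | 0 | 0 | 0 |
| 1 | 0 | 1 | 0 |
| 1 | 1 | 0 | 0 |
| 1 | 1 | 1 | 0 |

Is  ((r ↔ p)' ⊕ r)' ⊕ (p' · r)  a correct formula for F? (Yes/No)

Evaluate ((r ↔ p)' ⊕ r)' ⊕ (p' · r) on each row and compare to F:
  p=0, q=0, r=0: formula gives 1, F = 1 ✓
  p=0, q=0, r=1: formula gives 0, F = 0 ✓
  p=0, q=1, r=0: formula gives 1, F = 1 ✓
  p=0, q=1, r=1: formula gives 0, F = 0 ✓
  p=1, q=0, r=0: formula gives 0, F = 0 ✓
  …and likewise for the remaining 3 rows.
All 8 rows match — the expression computes F exactly.

Yes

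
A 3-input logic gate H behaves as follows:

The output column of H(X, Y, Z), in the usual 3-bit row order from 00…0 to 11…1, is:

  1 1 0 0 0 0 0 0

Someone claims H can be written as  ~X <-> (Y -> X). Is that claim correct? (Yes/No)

Yes

Check the formula against H row by row:
  X=0, Y=0, Z=0: formula gives 1, H = 1 ✓
  X=0, Y=0, Z=1: formula gives 1, H = 1 ✓
  X=0, Y=1, Z=0: formula gives 0, H = 0 ✓
  X=0, Y=1, Z=1: formula gives 0, H = 0 ✓
  X=1, Y=0, Z=0: formula gives 0, H = 0 ✓
  … (the remaining 3 rows also agree.)
Every row agrees, so the formula is equivalent.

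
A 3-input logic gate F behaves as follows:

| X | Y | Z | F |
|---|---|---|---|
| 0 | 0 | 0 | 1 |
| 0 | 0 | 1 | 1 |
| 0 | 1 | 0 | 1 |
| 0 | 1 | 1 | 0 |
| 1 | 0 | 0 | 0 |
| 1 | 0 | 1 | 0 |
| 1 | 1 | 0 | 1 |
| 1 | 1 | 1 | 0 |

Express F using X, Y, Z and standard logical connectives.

F(X, Y, Z) = ((((not X and not Y) and not Z) or ((not X and not Y) and Z)) or ((not X and Y) and not Z)) or ((X and Y) and not Z)

Collect the rows where F=1 — (0,0,0), (0,0,1), (0,1,0), (1,1,0) — and write one minterm per row: ¬X·¬Y·¬Z, ¬X·¬Y·Z, ¬X·Y·¬Z, X·Y·¬Z. Their union (logical OR) reproduces the table exactly.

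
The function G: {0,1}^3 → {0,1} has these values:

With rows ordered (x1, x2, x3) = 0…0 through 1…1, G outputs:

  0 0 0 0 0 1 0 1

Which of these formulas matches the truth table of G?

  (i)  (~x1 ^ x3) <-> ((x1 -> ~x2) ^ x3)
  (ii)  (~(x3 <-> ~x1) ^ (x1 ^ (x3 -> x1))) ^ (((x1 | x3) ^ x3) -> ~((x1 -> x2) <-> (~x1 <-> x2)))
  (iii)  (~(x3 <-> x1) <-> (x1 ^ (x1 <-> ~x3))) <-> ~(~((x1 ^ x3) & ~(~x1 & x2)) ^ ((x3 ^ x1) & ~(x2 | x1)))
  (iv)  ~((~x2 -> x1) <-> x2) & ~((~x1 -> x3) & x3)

(i): at (0,0,0) it gives 1, but G = 0 — eliminated.
(ii): at (0,0,0) it gives 1, but G = 0 — eliminated.
(iv): at (1,0,0) it gives 1, but G = 0 — eliminated.
Only (iii) survives; checking it on all 8 rows confirms it matches G.

iii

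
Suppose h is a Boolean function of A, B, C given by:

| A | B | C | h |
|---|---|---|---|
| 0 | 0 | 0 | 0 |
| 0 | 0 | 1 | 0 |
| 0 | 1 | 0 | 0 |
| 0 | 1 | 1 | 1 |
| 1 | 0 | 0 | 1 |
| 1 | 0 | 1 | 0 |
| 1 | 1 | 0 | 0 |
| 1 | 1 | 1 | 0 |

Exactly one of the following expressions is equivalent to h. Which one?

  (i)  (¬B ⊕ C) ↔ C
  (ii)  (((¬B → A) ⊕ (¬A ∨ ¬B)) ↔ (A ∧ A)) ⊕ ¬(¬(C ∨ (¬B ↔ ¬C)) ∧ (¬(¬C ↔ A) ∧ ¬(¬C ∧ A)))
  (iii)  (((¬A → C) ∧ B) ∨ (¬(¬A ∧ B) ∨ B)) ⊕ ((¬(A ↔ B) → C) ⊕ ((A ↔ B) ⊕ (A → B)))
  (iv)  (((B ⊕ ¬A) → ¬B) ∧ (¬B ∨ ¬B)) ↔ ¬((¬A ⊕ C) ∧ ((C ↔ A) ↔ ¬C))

iii

(i) fails at (0,1,0): the formula yields 1, h is 0.
(ii) fails at (0,0,0): the formula yields 1, h is 0.
(iv) fails at (0,0,1): the formula yields 1, h is 0.
Only (iii) survives; checking it on all 8 rows confirms it matches h.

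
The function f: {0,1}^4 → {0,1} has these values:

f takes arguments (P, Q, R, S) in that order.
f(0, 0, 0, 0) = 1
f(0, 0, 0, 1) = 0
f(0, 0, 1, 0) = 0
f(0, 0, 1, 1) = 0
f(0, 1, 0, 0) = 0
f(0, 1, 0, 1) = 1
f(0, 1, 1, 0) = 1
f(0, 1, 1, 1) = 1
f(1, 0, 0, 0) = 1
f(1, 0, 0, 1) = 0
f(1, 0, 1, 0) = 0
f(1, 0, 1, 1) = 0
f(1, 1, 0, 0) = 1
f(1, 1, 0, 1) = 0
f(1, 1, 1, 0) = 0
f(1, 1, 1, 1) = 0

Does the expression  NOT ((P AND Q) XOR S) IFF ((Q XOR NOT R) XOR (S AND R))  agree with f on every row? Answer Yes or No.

Evaluate NOT ((P AND Q) XOR S) IFF ((Q XOR NOT R) XOR (S AND R)) on each row and compare to f:
  P=0, Q=0, R=0, S=0: formula gives 1, f = 1 ✓
  P=0, Q=0, R=0, S=1: formula gives 0, f = 0 ✓
  P=0, Q=0, R=1, S=0: formula gives 0, f = 0 ✓
  P=0, Q=0, R=1, S=1: formula gives 0, f = 0 ✓
  … (the remaining 12 rows also agree.)
No disagreement on any input; they are logically equivalent.

Yes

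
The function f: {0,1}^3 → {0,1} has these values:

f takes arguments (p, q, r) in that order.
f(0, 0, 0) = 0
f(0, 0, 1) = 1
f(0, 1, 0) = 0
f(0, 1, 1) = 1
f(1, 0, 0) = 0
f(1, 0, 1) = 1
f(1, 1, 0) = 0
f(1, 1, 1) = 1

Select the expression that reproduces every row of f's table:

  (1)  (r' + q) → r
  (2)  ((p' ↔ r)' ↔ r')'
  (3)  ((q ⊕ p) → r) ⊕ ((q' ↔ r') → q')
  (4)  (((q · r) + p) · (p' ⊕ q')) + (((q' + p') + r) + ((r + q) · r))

(2) disagrees with f on (0,0,1) (formula → 0, table → 1); rule it out.
(3) disagrees with f on (0,0,1) (formula → 0, table → 1); rule it out.
(4) disagrees with f on (0,0,0) (formula → 1, table → 0); rule it out.
That leaves (1). Evaluating it on every row reproduces the table of f exactly.

1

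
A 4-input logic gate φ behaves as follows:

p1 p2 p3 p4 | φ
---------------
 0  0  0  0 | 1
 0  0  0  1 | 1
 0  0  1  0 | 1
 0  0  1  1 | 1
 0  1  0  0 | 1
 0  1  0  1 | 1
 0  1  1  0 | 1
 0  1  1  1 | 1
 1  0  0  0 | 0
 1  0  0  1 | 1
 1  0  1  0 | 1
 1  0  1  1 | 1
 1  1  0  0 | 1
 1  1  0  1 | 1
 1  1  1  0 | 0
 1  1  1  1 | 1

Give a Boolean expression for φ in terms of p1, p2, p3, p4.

φ(p1, p2, p3, p4) = ((((p1 · p2') · p3') · p4') + (((p1 · p2) · p3) · p4'))'

The 0-rows are (1,0,0,0), (1,1,1,0). Take each as a conjunction (p1·¬p2·¬p3·¬p4, p1·p2·p3·¬p4), form their disjunction, and complement — that gives a formula that is 1 everywhere φ is.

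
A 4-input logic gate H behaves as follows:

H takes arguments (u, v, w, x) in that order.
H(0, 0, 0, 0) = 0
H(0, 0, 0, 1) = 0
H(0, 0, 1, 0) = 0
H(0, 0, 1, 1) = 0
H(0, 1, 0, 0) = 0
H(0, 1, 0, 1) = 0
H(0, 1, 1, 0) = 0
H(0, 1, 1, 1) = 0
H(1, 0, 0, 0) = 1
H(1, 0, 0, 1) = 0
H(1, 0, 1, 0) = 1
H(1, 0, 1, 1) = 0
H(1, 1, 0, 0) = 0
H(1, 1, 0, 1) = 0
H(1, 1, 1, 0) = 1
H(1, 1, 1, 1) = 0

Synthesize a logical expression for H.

Collect the rows where H=1 — (1,0,0,0), (1,0,1,0), (1,1,1,0) — and write one minterm per row: u·¬v·¬w·¬x, u·¬v·w·¬x, u·v·w·¬x. Their union (logical OR) reproduces the table exactly.

H(u, v, w, x) = ((((u AND NOT v) AND NOT w) AND NOT x) OR (((u AND NOT v) AND w) AND NOT x)) OR (((u AND v) AND w) AND NOT x)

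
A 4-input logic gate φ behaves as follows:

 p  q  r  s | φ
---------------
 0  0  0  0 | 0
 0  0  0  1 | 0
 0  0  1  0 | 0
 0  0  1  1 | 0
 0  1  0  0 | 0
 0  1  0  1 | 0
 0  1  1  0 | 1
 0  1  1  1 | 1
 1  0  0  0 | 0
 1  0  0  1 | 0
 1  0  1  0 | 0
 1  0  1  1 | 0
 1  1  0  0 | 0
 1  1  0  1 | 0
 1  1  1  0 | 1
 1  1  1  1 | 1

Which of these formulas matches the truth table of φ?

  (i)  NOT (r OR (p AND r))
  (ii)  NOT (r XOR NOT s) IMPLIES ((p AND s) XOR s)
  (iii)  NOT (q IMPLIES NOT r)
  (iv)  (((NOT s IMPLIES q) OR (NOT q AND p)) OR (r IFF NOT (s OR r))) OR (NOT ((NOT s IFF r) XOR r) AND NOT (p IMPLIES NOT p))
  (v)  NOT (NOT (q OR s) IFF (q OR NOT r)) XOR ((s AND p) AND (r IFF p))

iii

(i) disagrees with φ on (0,0,0,0) (formula → 1, table → 0); rule it out.
(ii) disagrees with φ on (0,0,0,0) (formula → 1, table → 0); rule it out.
(iv) disagrees with φ on (0,0,0,1) (formula → 1, table → 0); rule it out.
(v) disagrees with φ on (0,0,0,1) (formula → 1, table → 0); rule it out.
That leaves (iii). Evaluating it on every row reproduces the table of φ exactly.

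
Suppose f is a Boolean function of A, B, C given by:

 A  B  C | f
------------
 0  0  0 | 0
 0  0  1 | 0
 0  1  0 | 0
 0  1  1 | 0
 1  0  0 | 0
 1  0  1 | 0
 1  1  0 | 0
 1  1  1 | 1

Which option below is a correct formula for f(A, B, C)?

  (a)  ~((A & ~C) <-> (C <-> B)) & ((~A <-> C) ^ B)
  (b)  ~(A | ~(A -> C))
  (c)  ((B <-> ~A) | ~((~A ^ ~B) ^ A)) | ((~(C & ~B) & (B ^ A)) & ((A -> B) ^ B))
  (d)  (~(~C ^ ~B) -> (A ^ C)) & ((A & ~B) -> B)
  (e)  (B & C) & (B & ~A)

(b): at (0,0,0) it gives 1, but f = 0 — eliminated.
(c): at (0,0,0) it gives 1, but f = 0 — eliminated.
(d): at (0,0,1) it gives 1, but f = 0 — eliminated.
(e): at (0,1,1) it gives 1, but f = 0 — eliminated.
(a) is the remaining candidate, and it agrees with f on all 8 inputs.

a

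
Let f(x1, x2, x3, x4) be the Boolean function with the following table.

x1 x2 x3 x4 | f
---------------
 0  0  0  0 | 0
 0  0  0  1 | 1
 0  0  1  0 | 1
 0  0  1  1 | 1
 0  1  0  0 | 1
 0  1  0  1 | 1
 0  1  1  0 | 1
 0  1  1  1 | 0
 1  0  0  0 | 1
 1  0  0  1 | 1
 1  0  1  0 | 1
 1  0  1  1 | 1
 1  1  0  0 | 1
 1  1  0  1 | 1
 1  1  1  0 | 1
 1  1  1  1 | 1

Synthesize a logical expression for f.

f(x1, x2, x3, x4) = ((((x1' · x2') · x3') · x4') + (((x1' · x2) · x3) · x4))'

There are just 2 zero rows: (0,0,0,0), (0,1,1,1). Their minterms are ¬x1·¬x2·¬x3·¬x4, ¬x1·x2·x3·x4; the OR of those covers precisely the 0-outputs, and negating it yields f.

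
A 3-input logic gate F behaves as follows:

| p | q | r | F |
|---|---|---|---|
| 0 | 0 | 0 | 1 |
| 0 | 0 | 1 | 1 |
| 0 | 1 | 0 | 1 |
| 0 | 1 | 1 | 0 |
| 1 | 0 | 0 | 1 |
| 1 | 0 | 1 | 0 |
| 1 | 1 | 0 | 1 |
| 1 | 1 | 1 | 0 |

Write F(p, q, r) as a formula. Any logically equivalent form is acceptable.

F(p, q, r) = ~((((~p & q) & r) | ((p & ~q) & r)) | ((p & q) & r))

The 0-rows are (0,1,1), (1,0,1), (1,1,1). Take each as a conjunction (¬p·q·r, p·¬q·r, p·q·r), form their disjunction, and complement — that gives a formula that is 1 everywhere F is.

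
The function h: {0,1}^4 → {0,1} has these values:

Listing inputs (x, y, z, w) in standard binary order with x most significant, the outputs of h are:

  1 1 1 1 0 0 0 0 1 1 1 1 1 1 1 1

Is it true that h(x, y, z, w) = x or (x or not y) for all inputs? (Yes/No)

Evaluate x or (x or not y) on each row and compare to h:
  x=0, y=0, z=0, w=0: formula gives 1, h = 1 ✓
  x=0, y=0, z=0, w=1: formula gives 1, h = 1 ✓
  x=0, y=0, z=1, w=0: formula gives 1, h = 1 ✓
  x=0, y=0, z=1, w=1: formula gives 1, h = 1 ✓
  … (the remaining 12 rows also agree.)
All 16 rows match — the expression computes h exactly.

Yes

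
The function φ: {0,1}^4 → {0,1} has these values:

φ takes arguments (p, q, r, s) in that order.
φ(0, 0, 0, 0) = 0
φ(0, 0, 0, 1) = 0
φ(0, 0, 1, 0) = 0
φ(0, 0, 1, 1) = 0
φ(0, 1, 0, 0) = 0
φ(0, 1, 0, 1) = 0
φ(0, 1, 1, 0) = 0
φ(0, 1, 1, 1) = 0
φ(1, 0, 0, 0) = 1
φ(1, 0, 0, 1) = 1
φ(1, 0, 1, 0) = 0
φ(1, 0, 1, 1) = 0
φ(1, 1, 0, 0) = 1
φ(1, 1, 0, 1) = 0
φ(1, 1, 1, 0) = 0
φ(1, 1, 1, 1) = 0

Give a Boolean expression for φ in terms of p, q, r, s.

φ(p, q, r, s) = ((((p ∧ ¬q) ∧ ¬r) ∧ ¬s) ∨ (((p ∧ ¬q) ∧ ¬r) ∧ s)) ∨ (((p ∧ q) ∧ ¬r) ∧ ¬s)

The 1-rows are (1,0,0,0), (1,0,0,1), (1,1,0,0). Each contributes one minterm — p·¬q·¬r·¬s; p·¬q·¬r·s; p·q·¬r·¬s — and their disjunction is a sum-of-products form of φ.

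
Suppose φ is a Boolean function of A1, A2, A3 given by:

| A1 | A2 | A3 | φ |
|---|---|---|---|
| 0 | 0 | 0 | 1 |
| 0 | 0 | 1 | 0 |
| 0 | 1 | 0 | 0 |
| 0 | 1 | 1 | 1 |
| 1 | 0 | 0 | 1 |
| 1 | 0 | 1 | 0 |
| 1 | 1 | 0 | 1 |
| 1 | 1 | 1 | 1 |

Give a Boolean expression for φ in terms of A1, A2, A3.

φ(A1, A2, A3) = ¬((((¬A1 ∧ ¬A2) ∧ A3) ∨ ((¬A1 ∧ A2) ∧ ¬A3)) ∨ ((A1 ∧ ¬A2) ∧ A3))

The 0-rows are (0,0,1), (0,1,0), (1,0,1). Take each as a conjunction (¬A1·¬A2·A3, ¬A1·A2·¬A3, A1·¬A2·A3), form their disjunction, and complement — that gives a formula that is 1 everywhere φ is.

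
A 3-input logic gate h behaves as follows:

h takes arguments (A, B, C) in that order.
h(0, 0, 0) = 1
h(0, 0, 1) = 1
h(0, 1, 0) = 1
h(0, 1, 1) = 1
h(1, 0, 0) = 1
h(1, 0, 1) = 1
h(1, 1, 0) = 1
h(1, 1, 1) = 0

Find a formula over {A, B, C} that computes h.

The output is 0 only when every input is 1 — NAND of all inputs.

h(A, B, C) = ~((A & B) & C)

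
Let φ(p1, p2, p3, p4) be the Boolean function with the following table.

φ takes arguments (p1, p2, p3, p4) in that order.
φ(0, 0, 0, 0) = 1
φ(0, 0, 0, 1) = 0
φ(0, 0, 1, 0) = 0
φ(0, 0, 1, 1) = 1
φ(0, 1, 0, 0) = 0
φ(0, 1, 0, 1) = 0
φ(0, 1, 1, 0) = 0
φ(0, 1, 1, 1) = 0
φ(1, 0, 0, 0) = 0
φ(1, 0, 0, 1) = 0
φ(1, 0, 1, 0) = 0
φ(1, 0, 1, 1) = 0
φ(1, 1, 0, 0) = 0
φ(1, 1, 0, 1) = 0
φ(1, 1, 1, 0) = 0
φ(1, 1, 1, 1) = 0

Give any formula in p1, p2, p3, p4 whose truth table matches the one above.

φ(p1, p2, p3, p4) = (((p1' · p2') · p3') · p4') + (((p1' · p2') · p3) · p4)

The 1-rows are (0,0,0,0), (0,0,1,1). Each contributes one minterm — ¬p1·¬p2·¬p3·¬p4; ¬p1·¬p2·p3·p4 — and their disjunction is a sum-of-products form of φ.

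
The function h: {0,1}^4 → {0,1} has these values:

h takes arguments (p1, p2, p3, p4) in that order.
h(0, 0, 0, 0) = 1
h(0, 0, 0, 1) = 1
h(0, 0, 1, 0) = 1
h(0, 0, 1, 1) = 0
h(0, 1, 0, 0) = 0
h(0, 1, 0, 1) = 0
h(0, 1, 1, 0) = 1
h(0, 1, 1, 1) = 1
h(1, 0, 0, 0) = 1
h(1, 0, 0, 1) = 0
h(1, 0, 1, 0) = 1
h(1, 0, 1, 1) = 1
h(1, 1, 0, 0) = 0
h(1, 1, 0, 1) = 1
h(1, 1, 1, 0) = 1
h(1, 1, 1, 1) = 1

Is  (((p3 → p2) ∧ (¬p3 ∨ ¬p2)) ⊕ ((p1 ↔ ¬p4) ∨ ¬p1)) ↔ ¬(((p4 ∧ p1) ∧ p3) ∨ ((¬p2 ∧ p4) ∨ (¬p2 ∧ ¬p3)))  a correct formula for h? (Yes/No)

Test each input against both h and the formula:
  p1=0, p2=0, p3=0, p4=0: formula gives 1, h = 1 ✓
  p1=0, p2=0, p3=0, p4=1: formula gives 1, h = 1 ✓
  p1=0, p2=0, p3=1, p4=0: formula gives 1, h = 1 ✓
  p1=0, p2=0, p3=1, p4=1: formula gives 0, h = 0 ✓
  …and likewise for the remaining 12 rows.
All 16 rows match — the expression computes h exactly.

Yes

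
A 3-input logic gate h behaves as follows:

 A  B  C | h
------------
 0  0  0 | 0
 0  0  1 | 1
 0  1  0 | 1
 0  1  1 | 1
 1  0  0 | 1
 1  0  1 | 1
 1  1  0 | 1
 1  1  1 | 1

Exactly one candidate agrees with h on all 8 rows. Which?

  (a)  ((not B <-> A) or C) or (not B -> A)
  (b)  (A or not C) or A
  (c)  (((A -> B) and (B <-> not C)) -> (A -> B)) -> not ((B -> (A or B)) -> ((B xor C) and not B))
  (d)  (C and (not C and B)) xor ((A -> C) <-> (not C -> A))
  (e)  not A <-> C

a

(b) disagrees with h on (0,0,0) (formula → 1, table → 0); rule it out.
(c) disagrees with h on (0,0,0) (formula → 1, table → 0); rule it out.
(d) disagrees with h on (0,1,0) (formula → 0, table → 1); rule it out.
(e) disagrees with h on (0,1,0) (formula → 0, table → 1); rule it out.
That leaves (a). Evaluating it on every row reproduces the table of h exactly.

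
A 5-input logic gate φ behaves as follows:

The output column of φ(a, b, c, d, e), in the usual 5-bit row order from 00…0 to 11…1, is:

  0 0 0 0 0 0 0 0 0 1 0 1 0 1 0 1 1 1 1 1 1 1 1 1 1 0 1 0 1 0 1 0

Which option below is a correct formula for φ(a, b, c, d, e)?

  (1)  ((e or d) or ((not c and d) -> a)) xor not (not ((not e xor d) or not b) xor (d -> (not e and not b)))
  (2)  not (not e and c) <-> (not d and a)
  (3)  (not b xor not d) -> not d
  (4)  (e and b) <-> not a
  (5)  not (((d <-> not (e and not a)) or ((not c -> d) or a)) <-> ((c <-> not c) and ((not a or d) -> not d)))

(1) disagrees with φ on (0,0,0,0,0) (formula → 1, table → 0); rule it out.
(2) disagrees with φ on (0,0,1,0,0) (formula → 1, table → 0); rule it out.
(3) disagrees with φ on (0,0,0,0,0) (formula → 1, table → 0); rule it out.
(5) disagrees with φ on (0,0,0,0,1) (formula → 1, table → 0); rule it out.
That leaves (4). Evaluating it on every row reproduces the table of φ exactly.

4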